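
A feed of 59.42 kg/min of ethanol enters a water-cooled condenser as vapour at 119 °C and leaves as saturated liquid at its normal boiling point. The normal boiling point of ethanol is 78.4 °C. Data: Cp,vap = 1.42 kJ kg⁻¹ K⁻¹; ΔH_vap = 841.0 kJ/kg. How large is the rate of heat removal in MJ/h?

Q_c = 3200 MJ/h

vapour 119→78.4 °C: -57.652 kJ/kg
condensation at 78.4 °C: -841 kJ/kg
Δh = -57.652 + -841 = -898.65 kJ/kg
Q = ṁ·Δh = 59.42 kg/min × -898.65 kJ/kg = -53398 kJ/min
|Q| = 889.97 kW = 3203.9 MJ/h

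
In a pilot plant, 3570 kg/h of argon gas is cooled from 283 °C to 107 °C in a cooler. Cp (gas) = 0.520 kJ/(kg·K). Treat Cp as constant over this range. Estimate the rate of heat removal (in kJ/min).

Q_c = 5450 kJ/min

Q = ṁ·Cp·ΔT = 3570 × 0.520 × (107 − 283) = -326730 kJ/h
Converting: 326730 / 3600 s = 90.757 kW
Cooling duty = 5445.4 kJ/min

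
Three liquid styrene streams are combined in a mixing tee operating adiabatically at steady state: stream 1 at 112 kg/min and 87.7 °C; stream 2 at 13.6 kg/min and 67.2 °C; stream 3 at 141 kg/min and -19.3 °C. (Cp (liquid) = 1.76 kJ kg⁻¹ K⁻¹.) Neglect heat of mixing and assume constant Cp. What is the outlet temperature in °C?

No heat crosses the boundary, so H_out = H_in.
T_out = Σ ṁᵢCp,ᵢTᵢ / Σ ṁᵢCp,ᵢ
      = 14106 / 469.22 = 30.064 °C

T_out = 30.1 °C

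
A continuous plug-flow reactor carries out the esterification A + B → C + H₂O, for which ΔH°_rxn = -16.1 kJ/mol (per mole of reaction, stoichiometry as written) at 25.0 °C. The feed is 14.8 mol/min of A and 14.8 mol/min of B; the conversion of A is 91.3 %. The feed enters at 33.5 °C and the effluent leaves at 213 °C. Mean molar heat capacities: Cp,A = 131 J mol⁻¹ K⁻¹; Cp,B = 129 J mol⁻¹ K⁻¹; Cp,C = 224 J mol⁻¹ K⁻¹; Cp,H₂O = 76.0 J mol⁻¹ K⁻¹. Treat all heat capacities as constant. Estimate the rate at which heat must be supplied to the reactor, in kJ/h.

Extent of reaction ξ = 0.913 × 14.8 = 13.512 mol/min
Reaction term: ξ·ΔH°_rxn = 13.512 × -16.1 = -217.55 kJ/min
Sensible, feed 33.5→25 °C: -32.708 kJ/min
Outlet flows (mol/min): A 1.2876, B 1.2876, C 13.512, H₂O 13.512
Sensible, products 25→213 °C: 825.04 kJ/min
Q = ΔH = 574.78 kJ/min = 9.5797 kW
Heat supplied = 34487 kJ/h

Q_in = 34500 kJ/h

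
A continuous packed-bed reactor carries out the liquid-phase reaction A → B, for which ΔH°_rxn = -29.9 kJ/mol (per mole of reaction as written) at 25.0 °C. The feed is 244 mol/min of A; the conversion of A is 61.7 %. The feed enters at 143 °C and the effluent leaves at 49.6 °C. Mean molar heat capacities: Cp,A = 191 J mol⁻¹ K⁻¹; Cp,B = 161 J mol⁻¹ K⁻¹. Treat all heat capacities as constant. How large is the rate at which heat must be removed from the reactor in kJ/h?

Extent of reaction ξ = 0.617 × 244 = 150.55 mol/min
Reaction term: ξ·ΔH°_rxn = 150.55 × -29.9 = -4501.4 kJ/min
Sensible, feed 143→25 °C: -5499.3 kJ/min
Outlet flows (mol/min): A 93.452, B 150.55
Sensible, products 25→49.6 °C: 1035.4 kJ/min
Q = ΔH = -8965.3 kJ/min = -149.42 kW
Heat removed = 537920 kJ/h

Q_out = 538000 kJ/h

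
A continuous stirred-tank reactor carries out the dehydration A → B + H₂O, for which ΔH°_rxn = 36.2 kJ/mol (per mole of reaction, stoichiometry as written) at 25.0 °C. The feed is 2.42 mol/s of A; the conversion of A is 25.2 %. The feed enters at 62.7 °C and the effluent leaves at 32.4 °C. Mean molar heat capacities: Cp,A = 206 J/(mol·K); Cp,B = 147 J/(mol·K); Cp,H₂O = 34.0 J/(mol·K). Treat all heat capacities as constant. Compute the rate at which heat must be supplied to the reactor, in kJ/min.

Extent of reaction ξ = 0.252 × 2.42 = 0.60984 mol/s
Reaction term: ξ·ΔH°_rxn = 0.60984 × 36.2 = 22.076 kJ/s
Sensible, feed 62.7→25 °C: -18.794 kJ/s
Outlet flows (mol/s): A 1.8102, B 0.60984, H₂O 0.60984
Sensible, products 25→32.4 °C: 3.5762 kJ/s
Q = ΔH = 6.8582 kJ/s = 6.8582 kW
Heat supplied = 411.49 kJ/min

Q_in = 411 kJ/min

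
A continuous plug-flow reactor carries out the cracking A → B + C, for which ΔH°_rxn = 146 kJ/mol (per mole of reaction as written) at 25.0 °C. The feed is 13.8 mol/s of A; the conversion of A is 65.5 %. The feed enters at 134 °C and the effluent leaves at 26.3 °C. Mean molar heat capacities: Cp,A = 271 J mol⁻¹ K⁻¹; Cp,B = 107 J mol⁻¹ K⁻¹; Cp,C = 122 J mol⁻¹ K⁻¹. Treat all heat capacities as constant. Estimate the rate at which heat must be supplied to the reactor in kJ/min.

Q_in = 55000 kJ/min

Extent of reaction ξ = 0.655 × 13.8 = 9.039 mol/s
Reaction term: ξ·ΔH°_rxn = 9.039 × 146 = 1319.7 kJ/s
Sensible, feed 134→25 °C: -407.64 kJ/s
Outlet flows (mol/s): A 4.761, B 9.039, C 9.039
Sensible, products 25→26.3 °C: 4.3682 kJ/s
Q = ΔH = 916.42 kJ/s = 916.42 kW
Heat supplied = 54985 kJ/min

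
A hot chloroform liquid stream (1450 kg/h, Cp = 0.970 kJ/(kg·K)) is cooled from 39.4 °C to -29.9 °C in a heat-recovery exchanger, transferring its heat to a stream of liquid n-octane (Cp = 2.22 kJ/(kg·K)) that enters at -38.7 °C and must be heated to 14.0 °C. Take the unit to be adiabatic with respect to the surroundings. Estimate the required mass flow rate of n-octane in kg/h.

ṁ_c = 833 kg/h

Heat released by hot stream: Q = 1450 × 0.970 × (39.4 − -29.9) = 97470 kJ/h
Energy balance on cold side (adiabatic exchanger): Q = ṁ_c·Cp_c·(T_c,out − T_c,in)
ṁ_c = 97470 / [2.22 × (14.0 − -38.7)] = 833.12 kg/h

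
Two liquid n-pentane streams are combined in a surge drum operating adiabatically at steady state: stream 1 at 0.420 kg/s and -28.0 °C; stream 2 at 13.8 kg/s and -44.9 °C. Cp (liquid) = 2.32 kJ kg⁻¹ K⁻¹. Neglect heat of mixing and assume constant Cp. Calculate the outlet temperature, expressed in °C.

T_out = -44.4 °C

No heat crosses the boundary, so H_out = H_in.
T_out = Σ ṁᵢCp,ᵢTᵢ / Σ ṁᵢCp,ᵢ
      = -1464.8 / 32.99 = -44.401 °C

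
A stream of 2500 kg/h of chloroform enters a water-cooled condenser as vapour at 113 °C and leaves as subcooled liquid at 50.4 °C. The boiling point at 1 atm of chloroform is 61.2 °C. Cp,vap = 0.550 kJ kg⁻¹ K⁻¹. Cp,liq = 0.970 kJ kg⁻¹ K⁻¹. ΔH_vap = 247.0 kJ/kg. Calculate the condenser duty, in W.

vapour 113→61.2 °C: -28.49 kJ/kg
condensation at 61.2 °C: -247 kJ/kg
liquid 61.2→50.4 °C: -10.476 kJ/kg
Δh = -28.49 + -247 + -10.476 = -285.97 kJ/kg
Q = ṁ·Δh = 2500 kg/h × -285.97 kJ/kg = -714920 kJ/h
|Q| = 198.59 kW = 198590 W

Q_c = 199000 W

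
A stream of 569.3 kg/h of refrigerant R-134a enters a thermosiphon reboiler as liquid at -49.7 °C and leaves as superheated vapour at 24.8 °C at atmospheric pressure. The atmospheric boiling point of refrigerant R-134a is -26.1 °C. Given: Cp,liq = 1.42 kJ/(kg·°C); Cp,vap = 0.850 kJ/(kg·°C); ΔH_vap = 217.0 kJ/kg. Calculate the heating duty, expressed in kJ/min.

Q = 2790 kJ/min

liquid -49.7→-26.1 °C: 33.512 kJ/kg
vaporisation at -26.1 °C: 217 kJ/kg
vapour -26.1→24.8 °C: 43.265 kJ/kg
Δh = 33.512 + 217 + 43.265 = 293.78 kJ/kg
Q = ṁ·Δh = 569.3 kg/h × 293.78 kJ/kg = 167250 kJ/h
|Q| = 46.458 kW = 2787.5 kJ/min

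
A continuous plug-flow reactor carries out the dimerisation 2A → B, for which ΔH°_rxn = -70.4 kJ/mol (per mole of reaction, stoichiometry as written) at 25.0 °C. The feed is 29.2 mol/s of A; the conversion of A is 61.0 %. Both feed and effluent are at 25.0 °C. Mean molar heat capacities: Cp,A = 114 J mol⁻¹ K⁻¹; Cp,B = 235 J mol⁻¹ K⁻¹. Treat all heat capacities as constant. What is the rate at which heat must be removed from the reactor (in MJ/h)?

Q_out = 2260 MJ/h

Extent of reaction ξ = 0.610 × 29.2 / 2 = 8.906 mol/s
Reaction term: ξ·ΔH°_rxn = 8.906 × -70.4 = -626.98 kJ/s
Q = ΔH = -626.98 kJ/s = -626.98 kW
Heat removed = 2257.1 MJ/h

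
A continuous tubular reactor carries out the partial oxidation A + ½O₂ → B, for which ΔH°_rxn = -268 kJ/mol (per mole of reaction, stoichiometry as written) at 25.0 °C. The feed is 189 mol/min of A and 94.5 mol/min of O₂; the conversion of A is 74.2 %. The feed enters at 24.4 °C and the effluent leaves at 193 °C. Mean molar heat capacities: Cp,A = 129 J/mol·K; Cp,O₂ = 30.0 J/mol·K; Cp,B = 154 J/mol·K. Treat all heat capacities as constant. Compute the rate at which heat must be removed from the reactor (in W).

Q_out = 546000 W

Extent of reaction ξ = 0.742 × 189 = 140.24 mol/min
Reaction term: ξ·ΔH°_rxn = 140.24 × -268 = -37584 kJ/min
Sensible, feed 24.4→25 °C: 16.33 kJ/min
Outlet flows (mol/min): A 48.762, O₂ 24.381, B 140.24
Sensible, products 25→193 °C: 4807.9 kJ/min
Q = ΔH = -32760 kJ/min = -545.99 kW
Heat removed = 545990 W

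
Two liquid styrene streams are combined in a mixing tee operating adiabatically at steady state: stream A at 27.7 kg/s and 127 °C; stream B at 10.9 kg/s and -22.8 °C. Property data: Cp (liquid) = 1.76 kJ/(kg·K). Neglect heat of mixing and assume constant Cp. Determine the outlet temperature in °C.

Energy balance with Q = 0: Σ ṁᵢCp,ᵢ(T_out − Tᵢ) = 0
Σ ṁᵢCp,ᵢTᵢ = 27.7×1.76×127 + 10.9×1.76×-22.8 = 5754.1
Σ ṁᵢCp,ᵢ = 27.7×1.76 + 10.9×1.76 = 67.936
T_out = 5754.1 / 67.936 = 84.699 °C

T_out = 84.7 °C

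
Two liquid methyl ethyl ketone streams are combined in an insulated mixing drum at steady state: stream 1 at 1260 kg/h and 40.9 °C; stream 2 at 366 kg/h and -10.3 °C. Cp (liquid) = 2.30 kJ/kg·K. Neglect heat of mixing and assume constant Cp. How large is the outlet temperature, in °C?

Energy balance with Q = 0: Σ ṁᵢCp,ᵢ(T_out − Tᵢ) = 0
T_out = Σ ṁᵢCp,ᵢTᵢ / Σ ṁᵢCp,ᵢ
      = 109860 / 3739.8 = 29.375 °C

T_out = 29.4 °C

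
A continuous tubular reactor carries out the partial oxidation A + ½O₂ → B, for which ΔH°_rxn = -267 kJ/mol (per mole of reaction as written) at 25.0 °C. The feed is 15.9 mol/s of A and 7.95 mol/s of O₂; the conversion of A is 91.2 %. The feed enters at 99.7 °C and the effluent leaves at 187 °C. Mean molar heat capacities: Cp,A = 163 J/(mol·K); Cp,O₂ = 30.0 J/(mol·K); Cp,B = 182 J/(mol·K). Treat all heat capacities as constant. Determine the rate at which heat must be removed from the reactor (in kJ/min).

Q_out = 217000 kJ/min

Extent of reaction ξ = 0.912 × 15.9 = 14.501 mol/s
Reaction term: ξ·ΔH°_rxn = 14.501 × -267 = -3871.7 kJ/s
Sensible, feed 99.7→25 °C: -211.42 kJ/s
Outlet flows (mol/s): A 1.3992, O₂ 0.6996, B 14.501
Sensible, products 25→187 °C: 467.89 kJ/s
Q = ΔH = -3615.2 kJ/s = -3615.2 kW
Heat removed = 216910 kJ/min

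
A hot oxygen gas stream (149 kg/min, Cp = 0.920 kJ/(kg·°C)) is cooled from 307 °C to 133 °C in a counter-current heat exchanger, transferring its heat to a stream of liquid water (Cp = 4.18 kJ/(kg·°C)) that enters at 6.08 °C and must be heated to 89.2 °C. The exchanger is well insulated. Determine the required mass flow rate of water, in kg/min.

Heat released by hot stream: Q = 149 × 0.920 × (307 − 133) = 23852 kJ/min
Energy balance on cold side (adiabatic exchanger): Q = ṁ_c·Cp_c·(T_c,out − T_c,in)
ṁ_c = 23852 / [4.18 × (89.2 − 6.08)] = 68.65 kg/min

ṁ_c = 68.7 kg/min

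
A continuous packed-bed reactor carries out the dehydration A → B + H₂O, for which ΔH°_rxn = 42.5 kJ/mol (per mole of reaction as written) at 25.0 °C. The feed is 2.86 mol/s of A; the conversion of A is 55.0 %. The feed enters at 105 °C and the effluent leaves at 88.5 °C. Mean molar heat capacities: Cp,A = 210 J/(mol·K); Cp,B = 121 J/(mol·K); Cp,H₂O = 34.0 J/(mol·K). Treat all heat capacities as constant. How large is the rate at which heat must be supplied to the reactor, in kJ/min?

Q_in = 3090 kJ/min

Extent of reaction ξ = 0.550 × 2.86 = 1.573 mol/s
Reaction term: ξ·ΔH°_rxn = 1.573 × 42.5 = 66.852 kJ/s
Sensible, feed 105→25 °C: -48.048 kJ/s
Outlet flows (mol/s): A 1.287, B 1.573, H₂O 1.573
Sensible, products 25→88.5 °C: 32.644 kJ/s
Q = ΔH = 51.449 kJ/s = 51.449 kW
Heat supplied = 3086.9 kJ/min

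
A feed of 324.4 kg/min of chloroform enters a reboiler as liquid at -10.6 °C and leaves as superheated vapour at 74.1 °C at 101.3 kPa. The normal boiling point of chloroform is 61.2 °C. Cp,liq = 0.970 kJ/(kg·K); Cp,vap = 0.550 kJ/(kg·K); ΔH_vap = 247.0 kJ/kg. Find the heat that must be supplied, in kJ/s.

Q = 1750 kJ/s

liquid -10.6→61.2 °C: 69.646 kJ/kg
vaporisation at 61.2 °C: 247 kJ/kg
vapour 61.2→74.1 °C: 7.095 kJ/kg
Δh = 69.646 + 247 + 7.095 = 323.74 kJ/kg
Q = ṁ·Δh = 324.4 kg/min × 323.74 kJ/kg = 105020 kJ/min
|Q| = 1750.4 kW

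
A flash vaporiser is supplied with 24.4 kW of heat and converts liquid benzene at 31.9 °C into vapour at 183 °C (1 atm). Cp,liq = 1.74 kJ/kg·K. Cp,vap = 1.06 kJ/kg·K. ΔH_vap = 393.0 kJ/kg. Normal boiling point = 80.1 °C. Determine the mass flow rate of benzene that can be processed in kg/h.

ṁ = 150 kg/h

Δh = 1.74×(80.1−31.9) + 393.0 + 1.06×(183−80.1) = 585.94 kJ/kg
Q = 24.4 kW = 24.4 kJ/s = 87840 kJ/h
ṁ = Q/Δh = 87840 / 585.94 = 149.91 kg/h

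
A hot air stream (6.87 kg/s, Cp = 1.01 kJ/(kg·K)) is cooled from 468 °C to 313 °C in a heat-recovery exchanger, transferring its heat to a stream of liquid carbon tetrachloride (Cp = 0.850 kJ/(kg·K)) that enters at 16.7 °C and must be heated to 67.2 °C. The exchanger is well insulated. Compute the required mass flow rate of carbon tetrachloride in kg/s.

ṁ_c = 25.1 kg/s

Heat released by hot stream: Q = 6.87 × 1.01 × (468 − 313) = 1075.5 kJ/s
Energy balance on cold side (adiabatic exchanger): Q = ṁ_c·Cp_c·(T_c,out − T_c,in)
ṁ_c = 1075.5 / [0.850 × (67.2 − 16.7)] = 25.055 kg/s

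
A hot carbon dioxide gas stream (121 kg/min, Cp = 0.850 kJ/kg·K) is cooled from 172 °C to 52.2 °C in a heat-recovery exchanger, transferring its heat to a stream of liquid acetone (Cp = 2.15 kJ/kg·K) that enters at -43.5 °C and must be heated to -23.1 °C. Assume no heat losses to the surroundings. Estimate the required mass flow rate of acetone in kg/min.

ṁ_c = 281 kg/min

Heat released by hot stream: Q = 121 × 0.850 × (172 − 52.2) = 12321 kJ/min
Energy balance on cold side (adiabatic exchanger): Q = ṁ_c·Cp_c·(T_c,out − T_c,in)
ṁ_c = 12321 / [2.15 × (-23.1 − -43.5)] = 280.93 kg/min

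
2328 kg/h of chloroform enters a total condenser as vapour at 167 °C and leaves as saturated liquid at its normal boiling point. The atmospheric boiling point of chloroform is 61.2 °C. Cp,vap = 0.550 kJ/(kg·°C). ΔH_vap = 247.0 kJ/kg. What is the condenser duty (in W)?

Q_c = 197000 W

vapour 167→61.2 °C: -58.19 kJ/kg
condensation at 61.2 °C: -247 kJ/kg
Δh = -58.19 + -247 = -305.19 kJ/kg
Q = ṁ·Δh = 2328 kg/h × -305.19 kJ/kg = -710480 kJ/h
|Q| = 197.36 kW = 197360 W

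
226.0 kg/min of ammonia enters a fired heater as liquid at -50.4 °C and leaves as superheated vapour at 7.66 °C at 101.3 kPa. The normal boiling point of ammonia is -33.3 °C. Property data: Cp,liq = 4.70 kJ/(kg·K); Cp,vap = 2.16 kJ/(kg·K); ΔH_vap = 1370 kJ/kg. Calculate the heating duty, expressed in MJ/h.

Q = 20900 MJ/h

liquid -50.4→-33.3 °C: 80.37 kJ/kg
vaporisation at -33.3 °C: 1370 kJ/kg
vapour -33.3→7.66 °C: 88.474 kJ/kg
Δh = 80.37 + 1370 + 88.474 = 1538.8 kJ/kg
Q = ṁ·Δh = 226.0 kg/min × 1538.8 kJ/kg = 347780 kJ/min
|Q| = 5796.3 kW = 20867 MJ/h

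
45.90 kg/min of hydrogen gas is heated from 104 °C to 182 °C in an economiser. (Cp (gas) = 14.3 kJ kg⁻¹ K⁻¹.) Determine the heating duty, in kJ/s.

Q = ṁ·Cp·ΔT = 45.90 × 14.3 × (182 − 104) = 51197 kJ/min
Converting: 51197 / 60 s = 853.28 kW

Q = 853 kJ/s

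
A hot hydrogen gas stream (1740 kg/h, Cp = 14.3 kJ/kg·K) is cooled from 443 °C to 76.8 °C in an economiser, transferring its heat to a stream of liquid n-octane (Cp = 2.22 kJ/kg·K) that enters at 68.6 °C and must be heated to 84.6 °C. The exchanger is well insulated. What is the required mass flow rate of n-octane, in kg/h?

ṁ_c = 257000 kg/h

Heat released by hot stream: Q = 1740 × 14.3 × (443 − 76.8) = 9.1118e+06 kJ/h
Energy balance on cold side (adiabatic exchanger): Q = ṁ_c·Cp_c·(T_c,out − T_c,in)
ṁ_c = 9.1118e+06 / [2.22 × (84.6 − 68.6)] = 256530 kg/h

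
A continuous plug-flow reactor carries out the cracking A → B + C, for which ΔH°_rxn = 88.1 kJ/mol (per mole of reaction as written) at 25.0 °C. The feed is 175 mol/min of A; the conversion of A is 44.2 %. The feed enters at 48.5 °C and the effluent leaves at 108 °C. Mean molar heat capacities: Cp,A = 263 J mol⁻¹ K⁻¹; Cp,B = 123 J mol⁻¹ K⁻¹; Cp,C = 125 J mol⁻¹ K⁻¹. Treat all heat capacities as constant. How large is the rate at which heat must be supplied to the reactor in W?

Extent of reaction ξ = 0.442 × 175 = 77.35 mol/min
Reaction term: ξ·ΔH°_rxn = 77.35 × 88.1 = 6814.5 kJ/min
Sensible, feed 48.5→25 °C: -1081.6 kJ/min
Outlet flows (mol/min): A 97.65, B 77.35, C 77.35
Sensible, products 25→108 °C: 3723.8 kJ/min
Q = ΔH = 9456.7 kJ/min = 157.61 kW
Heat supplied = 157610 W

Q_in = 158000 W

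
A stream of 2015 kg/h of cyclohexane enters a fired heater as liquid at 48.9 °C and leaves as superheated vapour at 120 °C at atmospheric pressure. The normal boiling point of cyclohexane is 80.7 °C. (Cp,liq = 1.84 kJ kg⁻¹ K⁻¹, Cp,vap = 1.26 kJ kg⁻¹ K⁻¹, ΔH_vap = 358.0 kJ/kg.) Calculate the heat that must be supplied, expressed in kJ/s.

Q = 261 kJ/s

liquid 48.9→80.7 °C: 58.512 kJ/kg
vaporisation at 80.7 °C: 358 kJ/kg
vapour 80.7→120 °C: 49.518 kJ/kg
Δh = 58.512 + 358 + 49.518 = 466.03 kJ/kg
Q = ṁ·Δh = 2015 kg/h × 466.03 kJ/kg = 939050 kJ/h
|Q| = 260.85 kW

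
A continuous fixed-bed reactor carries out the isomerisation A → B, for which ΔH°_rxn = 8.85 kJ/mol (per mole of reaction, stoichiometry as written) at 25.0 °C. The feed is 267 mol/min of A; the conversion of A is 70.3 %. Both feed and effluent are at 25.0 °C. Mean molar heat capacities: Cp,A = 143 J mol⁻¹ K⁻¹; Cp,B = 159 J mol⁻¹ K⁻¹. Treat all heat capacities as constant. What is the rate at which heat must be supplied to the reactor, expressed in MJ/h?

Q_in = 99.7 MJ/h

Extent of reaction ξ = 0.703 × 267 = 187.7 mol/min
Reaction term: ξ·ΔH°_rxn = 187.7 × 8.85 = 1661.2 kJ/min
Q = ΔH = 1661.2 kJ/min = 27.686 kW
Heat supplied = 99.669 MJ/h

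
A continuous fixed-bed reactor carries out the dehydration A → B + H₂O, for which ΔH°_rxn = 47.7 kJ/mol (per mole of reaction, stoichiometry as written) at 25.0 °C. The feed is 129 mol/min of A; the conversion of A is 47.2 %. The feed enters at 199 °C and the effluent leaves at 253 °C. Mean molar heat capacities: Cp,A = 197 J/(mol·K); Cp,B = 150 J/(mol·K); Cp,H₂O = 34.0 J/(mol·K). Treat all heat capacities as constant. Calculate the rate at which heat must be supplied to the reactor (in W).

Extent of reaction ξ = 0.472 × 129 = 60.888 mol/min
Reaction term: ξ·ΔH°_rxn = 60.888 × 47.7 = 2904.4 kJ/min
Sensible, feed 199→25 °C: -4421.9 kJ/min
Outlet flows (mol/min): A 68.112, B 60.888, H₂O 60.888
Sensible, products 25→253 °C: 5613.7 kJ/min
Q = ΔH = 4096.2 kJ/min = 68.27 kW
Heat supplied = 68270 W

Q_in = 68300 W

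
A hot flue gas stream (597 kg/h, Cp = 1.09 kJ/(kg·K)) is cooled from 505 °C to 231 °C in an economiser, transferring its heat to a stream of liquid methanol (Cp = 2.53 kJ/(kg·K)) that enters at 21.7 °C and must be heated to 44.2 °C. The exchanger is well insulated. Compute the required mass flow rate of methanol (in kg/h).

Heat released by hot stream: Q = 597 × 1.09 × (505 − 231) = 178300 kJ/h
Energy balance on cold side (adiabatic exchanger): Q = ṁ_c·Cp_c·(T_c,out − T_c,in)
ṁ_c = 178300 / [2.53 × (44.2 − 21.7)] = 3132.2 kg/h

ṁ_c = 3130 kg/h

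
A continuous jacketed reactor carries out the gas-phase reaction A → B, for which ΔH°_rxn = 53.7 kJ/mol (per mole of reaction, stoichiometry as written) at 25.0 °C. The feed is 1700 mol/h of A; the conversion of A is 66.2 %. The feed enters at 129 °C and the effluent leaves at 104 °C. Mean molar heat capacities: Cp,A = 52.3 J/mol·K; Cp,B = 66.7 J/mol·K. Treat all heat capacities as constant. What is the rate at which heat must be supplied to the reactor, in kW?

Q_in = 16.5 kW

Extent of reaction ξ = 0.662 × 1700 = 1125.4 mol/h
Reaction term: ξ·ΔH°_rxn = 1125.4 × 53.7 = 60434 kJ/h
Sensible, feed 129→25 °C: -9246.6 kJ/h
Outlet flows (mol/h): A 574.6, B 1125.4
Sensible, products 25→104 °C: 8304.1 kJ/h
Q = ΔH = 59491 kJ/h = 16.525 kW
Heat supplied = 16.525 kW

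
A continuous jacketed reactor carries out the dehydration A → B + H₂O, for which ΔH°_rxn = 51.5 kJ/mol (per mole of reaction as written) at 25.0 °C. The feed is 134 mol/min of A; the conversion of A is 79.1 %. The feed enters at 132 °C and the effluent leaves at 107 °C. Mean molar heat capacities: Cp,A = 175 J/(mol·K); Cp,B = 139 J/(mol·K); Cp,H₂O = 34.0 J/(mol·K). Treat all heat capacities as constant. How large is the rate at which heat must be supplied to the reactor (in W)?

Extent of reaction ξ = 0.791 × 134 = 105.99 mol/min
Reaction term: ξ·ΔH°_rxn = 105.99 × 51.5 = 5458.7 kJ/min
Sensible, feed 132→25 °C: -2509.2 kJ/min
Outlet flows (mol/min): A 28.006, B 105.99, H₂O 105.99
Sensible, products 25→107 °C: 1905.5 kJ/min
Q = ΔH = 4855.1 kJ/min = 80.918 kW
Heat supplied = 80918 W

Q_in = 80900 W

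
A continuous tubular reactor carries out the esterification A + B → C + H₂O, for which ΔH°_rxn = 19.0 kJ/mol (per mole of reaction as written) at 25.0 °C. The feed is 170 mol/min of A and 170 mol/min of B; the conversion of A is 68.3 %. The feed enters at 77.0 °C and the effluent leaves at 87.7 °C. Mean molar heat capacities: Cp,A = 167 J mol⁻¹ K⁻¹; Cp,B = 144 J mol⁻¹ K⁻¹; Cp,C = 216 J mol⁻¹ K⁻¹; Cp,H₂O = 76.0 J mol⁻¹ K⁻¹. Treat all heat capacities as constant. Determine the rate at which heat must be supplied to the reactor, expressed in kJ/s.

Extent of reaction ξ = 0.683 × 170 = 116.11 mol/min
Reaction term: ξ·ΔH°_rxn = 116.11 × 19.0 = 2206.1 kJ/min
Sensible, feed 77.0→25 °C: -2749.2 kJ/min
Outlet flows (mol/min): A 53.89, B 53.89, C 116.11, H₂O 116.11
Sensible, products 25→87.7 °C: 3176.6 kJ/min
Q = ΔH = 2633.5 kJ/min = 43.891 kW
Heat supplied = 43.891 kJ/s

Q_in = 43.9 kJ/s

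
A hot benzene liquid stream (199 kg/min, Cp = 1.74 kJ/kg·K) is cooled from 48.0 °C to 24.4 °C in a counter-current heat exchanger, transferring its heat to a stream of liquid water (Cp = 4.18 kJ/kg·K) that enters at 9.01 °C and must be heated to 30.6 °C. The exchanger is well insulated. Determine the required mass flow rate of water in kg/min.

ṁ_c = 90.5 kg/min

Heat released by hot stream: Q = 199 × 1.74 × (48.0 − 24.4) = 8171.7 kJ/min
Energy balance on cold side (adiabatic exchanger): Q = ṁ_c·Cp_c·(T_c,out − T_c,in)
ṁ_c = 8171.7 / [4.18 × (30.6 − 9.01)] = 90.549 kg/min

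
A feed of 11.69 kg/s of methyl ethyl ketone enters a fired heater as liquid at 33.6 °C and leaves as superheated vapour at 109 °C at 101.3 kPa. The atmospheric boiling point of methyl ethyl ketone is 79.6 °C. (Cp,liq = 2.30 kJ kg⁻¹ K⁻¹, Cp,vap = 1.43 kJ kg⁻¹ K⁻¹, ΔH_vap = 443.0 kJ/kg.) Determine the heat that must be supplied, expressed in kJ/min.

Q = 414000 kJ/min

liquid 33.6→79.6 °C: 105.8 kJ/kg
vaporisation at 79.6 °C: 443 kJ/kg
vapour 79.6→109 °C: 42.042 kJ/kg
Δh = 105.8 + 443 + 42.042 = 590.84 kJ/kg
Q = ṁ·Δh = 11.69 kg/s × 590.84 kJ/kg = 6906.9 kJ/s
|Q| = 6906.9 kW = 414420 kJ/min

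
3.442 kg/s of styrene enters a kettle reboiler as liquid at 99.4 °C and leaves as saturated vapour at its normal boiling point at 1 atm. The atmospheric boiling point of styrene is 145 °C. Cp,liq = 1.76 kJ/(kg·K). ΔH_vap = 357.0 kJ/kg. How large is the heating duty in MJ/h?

liquid 99.4→145 °C: 80.256 kJ/kg
vaporisation at 145 °C: 357 kJ/kg
Δh = 80.256 + 357 = 437.26 kJ/kg
Q = ṁ·Δh = 3.442 kg/s × 437.26 kJ/kg = 1505 kJ/s
|Q| = 1505 kW = 5418.1 MJ/h

Q = 5420 MJ/h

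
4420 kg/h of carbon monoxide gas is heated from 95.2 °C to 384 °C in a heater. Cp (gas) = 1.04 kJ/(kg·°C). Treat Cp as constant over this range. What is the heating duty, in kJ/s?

Q = ṁ·Cp·ΔT = 4420 × 1.04 × (384 − 95.2) = 1.3276e+06 kJ/h
Converting: 1.3276e+06 / 3600 s = 368.77 kW

Q = 369 kJ/s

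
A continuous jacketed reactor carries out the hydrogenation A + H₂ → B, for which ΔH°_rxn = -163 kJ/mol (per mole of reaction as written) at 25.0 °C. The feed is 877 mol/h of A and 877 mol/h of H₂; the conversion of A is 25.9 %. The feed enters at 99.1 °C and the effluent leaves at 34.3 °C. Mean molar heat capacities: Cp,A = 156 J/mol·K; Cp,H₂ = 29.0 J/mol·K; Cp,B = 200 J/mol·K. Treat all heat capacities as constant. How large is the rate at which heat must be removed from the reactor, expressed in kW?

Extent of reaction ξ = 0.259 × 877 = 227.14 mol/h
Reaction term: ξ·ΔH°_rxn = 227.14 × -163 = -37024 kJ/h
Sensible, feed 99.1→25 °C: -12022 kJ/h
Outlet flows (mol/h): A 649.86, H₂ 649.86, B 227.14
Sensible, products 25→34.3 °C: 1540.6 kJ/h
Q = ΔH = -47506 kJ/h = -13.196 kW
Heat removed = 13.196 kW

Q_out = 13.2 kW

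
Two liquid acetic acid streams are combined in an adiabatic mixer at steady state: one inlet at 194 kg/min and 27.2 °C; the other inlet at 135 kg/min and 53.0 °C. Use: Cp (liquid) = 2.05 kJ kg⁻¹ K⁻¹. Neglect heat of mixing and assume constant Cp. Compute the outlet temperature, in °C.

T_out = 37.8 °C

Energy balance with Q = 0: Σ ṁᵢCp,ᵢ(T_out − Tᵢ) = 0
Σ ṁᵢCp,ᵢTᵢ = 194×2.05×27.2 + 135×2.05×53.0 = 25485
Σ ṁᵢCp,ᵢ = 194×2.05 + 135×2.05 = 674.45
T_out = 25485 / 674.45 = 37.787 °C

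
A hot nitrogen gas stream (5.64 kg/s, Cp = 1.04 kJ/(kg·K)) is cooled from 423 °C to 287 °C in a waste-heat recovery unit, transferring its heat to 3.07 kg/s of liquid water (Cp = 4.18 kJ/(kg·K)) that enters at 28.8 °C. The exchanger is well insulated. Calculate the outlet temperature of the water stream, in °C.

Heat released by hot stream: Q = 5.64 × 1.04 × (423 − 287) = 797.72 kJ/s
Energy balance on cold side (adiabatic exchanger): Q = ṁ_c·Cp_c·(T_c,out − T_c,in)
T_c,out = 28.8 + 797.72/(3.07 × 4.18) = 90.964 °C

T_c,out = 91.0 °C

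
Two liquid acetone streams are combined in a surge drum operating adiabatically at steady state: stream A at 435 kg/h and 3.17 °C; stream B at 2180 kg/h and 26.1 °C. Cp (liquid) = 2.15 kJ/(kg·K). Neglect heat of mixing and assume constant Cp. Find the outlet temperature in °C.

T_out = 22.3 °C

Adiabatic, steady state ⇒ Σ ṁᵢCp,ᵢ(T_out − Tᵢ) = 0
Σ ṁᵢCp,ᵢTᵢ = 435×2.15×3.17 + 2180×2.15×26.1 = 125300
Σ ṁᵢCp,ᵢ = 435×2.15 + 2180×2.15 = 5622.2
T_out = 125300 / 5622.2 = 22.286 °C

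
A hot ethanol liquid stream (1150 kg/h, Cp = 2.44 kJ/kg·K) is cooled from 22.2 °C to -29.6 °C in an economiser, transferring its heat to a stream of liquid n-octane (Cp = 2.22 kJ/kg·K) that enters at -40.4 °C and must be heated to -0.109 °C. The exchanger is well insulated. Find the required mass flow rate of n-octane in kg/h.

ṁ_c = 1630 kg/h

Heat released by hot stream: Q = 1150 × 2.44 × (22.2 − -29.6) = 145350 kJ/h
Energy balance on cold side (adiabatic exchanger): Q = ṁ_c·Cp_c·(T_c,out − T_c,in)
ṁ_c = 145350 / [2.22 × (-0.109 − -40.4)] = 1625 kg/h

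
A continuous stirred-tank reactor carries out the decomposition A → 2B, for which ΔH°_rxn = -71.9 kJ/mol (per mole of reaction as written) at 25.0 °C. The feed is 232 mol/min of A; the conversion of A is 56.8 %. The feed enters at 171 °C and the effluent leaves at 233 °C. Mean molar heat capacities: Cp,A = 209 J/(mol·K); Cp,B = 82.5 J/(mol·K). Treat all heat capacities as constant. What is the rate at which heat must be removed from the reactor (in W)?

Q_out = 128000 W

Extent of reaction ξ = 0.568 × 232 = 131.78 mol/min
Reaction term: ξ·ΔH°_rxn = 131.78 × -71.9 = -9474.7 kJ/min
Sensible, feed 171→25 °C: -7079.2 kJ/min
Outlet flows (mol/min): A 100.22, B 263.55
Sensible, products 25→233 °C: 8879.5 kJ/min
Q = ΔH = -7674.5 kJ/min = -127.91 kW
Heat removed = 127910 W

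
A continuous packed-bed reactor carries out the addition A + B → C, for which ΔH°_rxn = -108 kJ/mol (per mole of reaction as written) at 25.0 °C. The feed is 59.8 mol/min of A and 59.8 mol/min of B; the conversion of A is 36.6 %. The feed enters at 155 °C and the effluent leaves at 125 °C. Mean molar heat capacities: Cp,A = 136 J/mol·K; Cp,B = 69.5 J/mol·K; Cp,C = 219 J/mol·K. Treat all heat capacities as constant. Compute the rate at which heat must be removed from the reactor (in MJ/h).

Extent of reaction ξ = 0.366 × 59.8 = 21.887 mol/min
Reaction term: ξ·ΔH°_rxn = 21.887 × -108 = -2363.8 kJ/min
Sensible, feed 155→25 °C: -1597.6 kJ/min
Outlet flows (mol/min): A 37.913, B 37.913, C 21.887
Sensible, products 25→125 °C: 1258.4 kJ/min
Q = ΔH = -2702.9 kJ/min = -45.048 kW
Heat removed = 162.17 MJ/h

Q_out = 162 MJ/h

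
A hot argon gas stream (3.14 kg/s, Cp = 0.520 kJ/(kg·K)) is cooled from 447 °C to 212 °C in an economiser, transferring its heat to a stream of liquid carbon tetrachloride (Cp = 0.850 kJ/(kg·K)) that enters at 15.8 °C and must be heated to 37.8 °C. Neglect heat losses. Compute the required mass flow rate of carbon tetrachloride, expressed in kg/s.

ṁ_c = 20.5 kg/s

Heat released by hot stream: Q = 3.14 × 0.520 × (447 − 212) = 383.71 kJ/s
Energy balance on cold side (adiabatic exchanger): Q = ṁ_c·Cp_c·(T_c,out − T_c,in)
ṁ_c = 383.71 / [0.850 × (37.8 − 15.8)] = 20.519 kg/s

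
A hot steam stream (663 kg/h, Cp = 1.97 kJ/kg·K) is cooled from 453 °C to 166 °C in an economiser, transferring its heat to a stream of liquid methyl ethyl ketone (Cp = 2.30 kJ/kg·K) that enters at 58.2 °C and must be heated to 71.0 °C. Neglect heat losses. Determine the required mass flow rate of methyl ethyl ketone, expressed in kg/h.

Heat released by hot stream: Q = 663 × 1.97 × (453 − 166) = 374850 kJ/h
Energy balance on cold side (adiabatic exchanger): Q = ṁ_c·Cp_c·(T_c,out − T_c,in)
ṁ_c = 374850 / [2.30 × (71.0 − 58.2)] = 12733 kg/h

ṁ_c = 12700 kg/h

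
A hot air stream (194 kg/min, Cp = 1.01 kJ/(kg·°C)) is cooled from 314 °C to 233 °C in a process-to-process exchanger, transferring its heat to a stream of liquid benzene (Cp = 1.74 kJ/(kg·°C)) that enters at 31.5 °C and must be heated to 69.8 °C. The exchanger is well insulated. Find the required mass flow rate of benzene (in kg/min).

Heat released by hot stream: Q = 194 × 1.01 × (314 − 233) = 15871 kJ/min
Energy balance on cold side (adiabatic exchanger): Q = ṁ_c·Cp_c·(T_c,out − T_c,in)
ṁ_c = 15871 / [1.74 × (69.8 − 31.5)] = 238.16 kg/min

ṁ_c = 238 kg/min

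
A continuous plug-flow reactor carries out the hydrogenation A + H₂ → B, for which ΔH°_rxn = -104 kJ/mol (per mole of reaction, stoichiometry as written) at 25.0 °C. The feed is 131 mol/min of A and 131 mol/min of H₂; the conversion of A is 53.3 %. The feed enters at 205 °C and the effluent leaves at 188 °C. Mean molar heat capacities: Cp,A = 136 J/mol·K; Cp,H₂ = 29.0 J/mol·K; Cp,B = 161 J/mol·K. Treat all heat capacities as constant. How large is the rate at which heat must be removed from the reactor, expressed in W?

Q_out = 128000 W

Extent of reaction ξ = 0.533 × 131 = 69.823 mol/min
Reaction term: ξ·ΔH°_rxn = 69.823 × -104 = -7261.6 kJ/min
Sensible, feed 205→25 °C: -3890.7 kJ/min
Outlet flows (mol/min): A 61.177, H₂ 61.177, B 69.823
Sensible, products 25→188 °C: 3477.7 kJ/min
Q = ΔH = -7674.6 kJ/min = -127.91 kW
Heat removed = 127910 W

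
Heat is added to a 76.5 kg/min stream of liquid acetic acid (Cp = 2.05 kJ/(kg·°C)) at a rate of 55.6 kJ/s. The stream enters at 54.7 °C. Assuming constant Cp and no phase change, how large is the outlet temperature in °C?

T_out = 76.0 °C

Q = 55.6 kJ/s = 3336 kJ/min
ΔT = Q/(ṁ·Cp) = 3336/(76.5×2.05) = 21.272 K
T_out = 54.7 + 21.272 = 75.972 °C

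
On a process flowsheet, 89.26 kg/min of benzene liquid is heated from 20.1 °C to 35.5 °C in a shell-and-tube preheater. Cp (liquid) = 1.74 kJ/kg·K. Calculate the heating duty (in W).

Q = ṁ·Cp·ΔT = 89.26 × 1.74 × (35.5 − 20.1) = 2391.8 kJ/min
Converting: 2391.8 / 60 s = 39.864 kW
Heating duty = 39864 W

Q = 39900 W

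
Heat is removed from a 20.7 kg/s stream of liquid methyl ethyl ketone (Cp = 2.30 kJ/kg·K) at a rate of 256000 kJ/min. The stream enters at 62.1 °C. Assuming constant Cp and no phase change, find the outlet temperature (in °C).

Q = 256000 kJ/min = 4266.7 kJ/s
ΔT = Q/(ṁ·Cp) = 4266.7/(20.7×2.30) = 89.617 K
T_out = 62.1 − 89.617 = -27.517 °C

T_out = -27.5 °C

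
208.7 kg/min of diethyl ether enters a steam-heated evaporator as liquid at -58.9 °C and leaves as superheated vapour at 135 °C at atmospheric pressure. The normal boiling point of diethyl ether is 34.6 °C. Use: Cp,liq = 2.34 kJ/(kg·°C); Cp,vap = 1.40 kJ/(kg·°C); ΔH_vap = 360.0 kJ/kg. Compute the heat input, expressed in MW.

Q = 2.50 MW

liquid -58.9→34.6 °C: 218.79 kJ/kg
vaporisation at 34.6 °C: 360 kJ/kg
vapour 34.6→135 °C: 140.56 kJ/kg
Δh = 218.79 + 360 + 140.56 = 719.35 kJ/kg
Q = ṁ·Δh = 208.7 kg/min × 719.35 kJ/kg = 150130 kJ/min
|Q| = 2502.1 kW = 2.5021 MW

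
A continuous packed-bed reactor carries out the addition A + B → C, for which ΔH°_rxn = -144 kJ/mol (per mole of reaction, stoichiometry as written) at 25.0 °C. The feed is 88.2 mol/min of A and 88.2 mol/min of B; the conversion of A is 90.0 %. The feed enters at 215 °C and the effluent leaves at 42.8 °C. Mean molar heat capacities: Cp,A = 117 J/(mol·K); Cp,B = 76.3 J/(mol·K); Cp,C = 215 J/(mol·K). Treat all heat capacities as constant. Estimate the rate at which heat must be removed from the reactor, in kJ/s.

Q_out = 239 kJ/s

Extent of reaction ξ = 0.900 × 88.2 = 79.38 mol/min
Reaction term: ξ·ΔH°_rxn = 79.38 × -144 = -11431 kJ/min
Sensible, feed 215→25 °C: -3239.3 kJ/min
Outlet flows (mol/min): A 8.82, B 8.82, C 79.38
Sensible, products 25→42.8 °C: 334.13 kJ/min
Q = ΔH = -14336 kJ/min = -238.93 kW
Heat removed = 238.93 kJ/s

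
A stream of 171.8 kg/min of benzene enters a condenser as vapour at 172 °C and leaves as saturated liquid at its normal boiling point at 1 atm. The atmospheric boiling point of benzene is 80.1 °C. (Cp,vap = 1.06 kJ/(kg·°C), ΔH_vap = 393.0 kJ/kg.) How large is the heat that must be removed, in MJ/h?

vapour 172→80.1 °C: -97.414 kJ/kg
condensation at 80.1 °C: -393 kJ/kg
Δh = -97.414 + -393 = -490.41 kJ/kg
Q = ṁ·Δh = 171.8 kg/min × -490.41 kJ/kg = -84253 kJ/min
|Q| = 1404.2 kW = 5055.2 MJ/h

Q_c = 5060 MJ/h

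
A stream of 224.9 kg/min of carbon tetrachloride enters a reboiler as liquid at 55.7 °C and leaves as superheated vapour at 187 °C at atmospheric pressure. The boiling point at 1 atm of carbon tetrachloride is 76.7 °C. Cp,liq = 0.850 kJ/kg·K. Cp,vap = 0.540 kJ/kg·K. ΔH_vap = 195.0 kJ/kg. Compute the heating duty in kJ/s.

liquid 55.7→76.7 °C: 17.85 kJ/kg
vaporisation at 76.7 °C: 195 kJ/kg
vapour 76.7→187 °C: 59.562 kJ/kg
Δh = 17.85 + 195 + 59.562 = 272.41 kJ/kg
Q = ṁ·Δh = 224.9 kg/min × 272.41 kJ/kg = 61265 kJ/min
|Q| = 1021.1 kW

Q = 1020 kJ/s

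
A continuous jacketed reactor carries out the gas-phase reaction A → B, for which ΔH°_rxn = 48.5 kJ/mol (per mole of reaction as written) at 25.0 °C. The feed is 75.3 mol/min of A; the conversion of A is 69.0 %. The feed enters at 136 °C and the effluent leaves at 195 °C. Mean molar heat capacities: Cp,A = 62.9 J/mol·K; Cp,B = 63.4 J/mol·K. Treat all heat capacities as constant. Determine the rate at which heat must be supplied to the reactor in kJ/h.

Extent of reaction ξ = 0.690 × 75.3 = 51.957 mol/min
Reaction term: ξ·ΔH°_rxn = 51.957 × 48.5 = 2519.9 kJ/min
Sensible, feed 136→25 °C: -525.74 kJ/min
Outlet flows (mol/min): A 23.343, B 51.957
Sensible, products 25→195 °C: 809.6 kJ/min
Q = ΔH = 2803.8 kJ/min = 46.73 kW
Heat supplied = 168230 kJ/h

Q_in = 168000 kJ/h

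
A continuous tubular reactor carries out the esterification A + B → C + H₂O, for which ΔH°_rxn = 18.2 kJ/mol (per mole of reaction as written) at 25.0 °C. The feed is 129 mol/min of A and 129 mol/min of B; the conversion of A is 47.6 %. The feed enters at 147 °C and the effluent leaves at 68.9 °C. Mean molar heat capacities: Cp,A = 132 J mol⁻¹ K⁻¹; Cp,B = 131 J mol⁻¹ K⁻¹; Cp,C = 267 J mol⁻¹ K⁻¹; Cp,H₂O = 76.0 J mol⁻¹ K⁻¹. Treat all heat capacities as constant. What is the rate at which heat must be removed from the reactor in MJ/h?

Extent of reaction ξ = 0.476 × 129 = 61.404 mol/min
Reaction term: ξ·ΔH°_rxn = 61.404 × 18.2 = 1117.6 kJ/min
Sensible, feed 147→25 °C: -4139.1 kJ/min
Outlet flows (mol/min): A 67.596, B 67.596, C 61.404, H₂O 61.404
Sensible, products 25→68.9 °C: 1705 kJ/min
Q = ΔH = -1316.5 kJ/min = -21.942 kW
Heat removed = 78.99 MJ/h

Q_out = 79.0 MJ/h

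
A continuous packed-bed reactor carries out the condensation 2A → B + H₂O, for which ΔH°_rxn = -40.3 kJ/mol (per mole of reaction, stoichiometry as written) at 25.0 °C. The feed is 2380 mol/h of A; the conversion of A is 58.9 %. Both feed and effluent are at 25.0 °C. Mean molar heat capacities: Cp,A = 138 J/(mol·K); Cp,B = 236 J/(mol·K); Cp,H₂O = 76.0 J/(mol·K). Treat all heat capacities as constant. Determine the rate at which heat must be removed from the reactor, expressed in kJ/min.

Extent of reaction ξ = 0.589 × 2380 / 2 = 700.91 mol/h
Reaction term: ξ·ΔH°_rxn = 700.91 × -40.3 = -28247 kJ/h
Q = ΔH = -28247 kJ/h = -7.8463 kW
Heat removed = 470.78 kJ/min

Q_out = 471 kJ/min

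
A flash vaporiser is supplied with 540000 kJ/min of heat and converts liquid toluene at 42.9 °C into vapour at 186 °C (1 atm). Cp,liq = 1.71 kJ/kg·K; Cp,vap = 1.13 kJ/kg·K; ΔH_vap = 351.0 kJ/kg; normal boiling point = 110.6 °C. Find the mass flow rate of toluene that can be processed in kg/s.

Δh = 1.71×(110.6−42.9) + 351.0 + 1.13×(186−110.6) = 551.97 kJ/kg
Q = 540000 kJ/min = 9000 kJ/s = 9000 kJ/s
ṁ = Q/Δh = 9000 / 551.97 = 16.305 kg/s

ṁ = 16.3 kg/s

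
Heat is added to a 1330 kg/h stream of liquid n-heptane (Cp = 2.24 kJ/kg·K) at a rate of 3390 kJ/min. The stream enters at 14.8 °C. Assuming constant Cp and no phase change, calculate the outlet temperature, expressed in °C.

T_out = 83.1 °C

Q = 3390 kJ/min = 203400 kJ/h
ΔT = Q/(ṁ·Cp) = 203400/(1330×2.24) = 68.273 K
T_out = 14.8 + 68.273 = 83.073 °C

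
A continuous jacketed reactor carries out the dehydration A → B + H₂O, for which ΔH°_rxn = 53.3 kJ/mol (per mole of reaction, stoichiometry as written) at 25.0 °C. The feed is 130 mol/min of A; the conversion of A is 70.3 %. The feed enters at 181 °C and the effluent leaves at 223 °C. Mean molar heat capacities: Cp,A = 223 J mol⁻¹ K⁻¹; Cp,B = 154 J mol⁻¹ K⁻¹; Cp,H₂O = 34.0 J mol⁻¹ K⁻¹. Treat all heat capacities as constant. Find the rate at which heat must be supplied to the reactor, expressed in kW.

Extent of reaction ξ = 0.703 × 130 = 91.39 mol/min
Reaction term: ξ·ΔH°_rxn = 91.39 × 53.3 = 4871.1 kJ/min
Sensible, feed 181→25 °C: -4522.4 kJ/min
Outlet flows (mol/min): A 38.61, B 91.39, H₂O 91.39
Sensible, products 25→223 °C: 5106.7 kJ/min
Q = ΔH = 5455.3 kJ/min = 90.922 kW
Heat supplied = 90.922 kW

Q_in = 90.9 kW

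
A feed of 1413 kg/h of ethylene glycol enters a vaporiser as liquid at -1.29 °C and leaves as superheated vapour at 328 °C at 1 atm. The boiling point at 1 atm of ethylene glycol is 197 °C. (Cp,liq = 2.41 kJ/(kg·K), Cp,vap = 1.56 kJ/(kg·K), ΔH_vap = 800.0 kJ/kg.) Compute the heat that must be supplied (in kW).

liquid -1.29→197 °C: 477.88 kJ/kg
vaporisation at 197 °C: 800 kJ/kg
vapour 197→328 °C: 204.36 kJ/kg
Δh = 477.88 + 800 + 204.36 = 1482.2 kJ/kg
Q = ṁ·Δh = 1413 kg/h × 1482.2 kJ/kg = 2.0944e+06 kJ/h
|Q| = 581.78 kW

Q = 582 kW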